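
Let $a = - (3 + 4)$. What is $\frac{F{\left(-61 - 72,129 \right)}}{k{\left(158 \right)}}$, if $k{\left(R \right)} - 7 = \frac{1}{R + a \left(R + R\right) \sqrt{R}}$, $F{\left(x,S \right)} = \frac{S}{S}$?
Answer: $\frac{5411421158}{37879946999} + \frac{2212 \sqrt{158}}{37879946999} \approx 0.14286$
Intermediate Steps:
$F{\left(x,S \right)} = 1$
$a = -7$ ($a = \left(-1\right) 7 = -7$)
$k{\left(R \right)} = 7 + \frac{1}{R - 14 R^{\frac{3}{2}}}$ ($k{\left(R \right)} = 7 + \frac{1}{R + - 7 \left(R + R\right) \sqrt{R}} = 7 + \frac{1}{R + - 7 \cdot 2 R \sqrt{R}} = 7 + \frac{1}{R + - 14 R \sqrt{R}} = 7 + \frac{1}{R - 14 R^{\frac{3}{2}}}$)
$\frac{F{\left(-61 - 72,129 \right)}}{k{\left(158 \right)}} = 1 \frac{1}{\frac{1}{\left(-1\right) 158 + 14 \cdot 158^{\frac{3}{2}}} \left(-1 - 1106 + 98 \cdot 158^{\frac{3}{2}}\right)} = 1 \frac{1}{\frac{1}{-158 + 14 \cdot 158 \sqrt{158}} \left(-1 - 1106 + 98 \cdot 158 \sqrt{158}\right)} = 1 \frac{1}{\frac{1}{-158 + 2212 \sqrt{158}} \left(-1 - 1106 + 15484 \sqrt{158}\right)} = 1 \frac{1}{\frac{1}{-158 + 2212 \sqrt{158}} \left(-1107 + 15484 \sqrt{158}\right)} = 1 \frac{-158 + 2212 \sqrt{158}}{-1107 + 15484 \sqrt{158}} = \frac{-158 + 2212 \sqrt{158}}{-1107 + 15484 \sqrt{158}}$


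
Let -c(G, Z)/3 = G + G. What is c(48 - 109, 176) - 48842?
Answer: -48476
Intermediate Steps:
c(G, Z) = -6*G (c(G, Z) = -3*(G + G) = -6*G)
c(48 - 109, 176) - 48842 = -6*(48 - 109) - 48842 = -6*(-61) - 48842 = 366 - 48842 = -48476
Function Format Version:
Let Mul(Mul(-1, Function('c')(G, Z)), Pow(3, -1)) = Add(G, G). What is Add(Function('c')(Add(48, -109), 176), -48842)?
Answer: -48476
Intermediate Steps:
Function('c')(G, Z) = Mul(-6, G) (Function('c')(G, Z) = Mul(-3, Add(G, G)) = Mul(-3, Mul(2, G)) = Mul(-6, G))
Add(Function('c')(Add(48, -109), 176), -48842) = Add(Mul(-6, Add(48, -109)), -48842) = Add(Mul(-6, -61), -48842) = Add(366, -48842) = -48476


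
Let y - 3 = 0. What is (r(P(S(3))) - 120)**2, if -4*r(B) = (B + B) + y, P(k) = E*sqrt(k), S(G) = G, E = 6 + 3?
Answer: 234261/16 + 4347*sqrt(3)/4 ≈ 16524.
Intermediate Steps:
E = 9
y = 3 (y = 3 + 0 = 3)
P(k) = 9*sqrt(k)
r(B) = -3/4 - B/2 (r(B) = -((B + B) + 3)/4 = -(2*B + 3)/4 = -(3 + 2*B)/4 = -3/4 - B/2)
(r(P(S(3))) - 120)**2 = ((-3/4 - 9*sqrt(3)/2) - 120)**2 = (-483/4 - 9*sqrt(3)/2)**2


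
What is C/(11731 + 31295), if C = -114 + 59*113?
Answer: 6553/43026 ≈ 0.15230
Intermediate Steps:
C = 6553 (C = -114 + 6667 = 6553)
C/(11731 + 31295) = 6553/(11731 + 31295) = 6553/43026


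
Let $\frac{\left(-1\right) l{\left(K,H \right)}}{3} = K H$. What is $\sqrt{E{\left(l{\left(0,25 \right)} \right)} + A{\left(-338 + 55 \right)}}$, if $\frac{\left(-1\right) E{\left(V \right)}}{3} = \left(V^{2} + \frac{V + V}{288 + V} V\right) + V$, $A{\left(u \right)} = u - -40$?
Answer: $9 i \sqrt{3} \approx 15.588 i$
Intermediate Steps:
$l{\left(K,H \right)} = - 3 H K$ ($l{\left(K,H \right)} = - 3 K H = - 3 H K$)
$A{\left(u \right)} = 40 + u$ ($A{\left(u \right)} = u + 40 = 40 + u$)
$E{\left(V \right)} = - 3 V - 3 V^{2} - \frac{6 V^{2}}{288 + V}$ ($E{\left(V \right)} = - 3 \left(\left(V^{2} + \frac{V + V}{288 + V} V\right) + V\right) = - 3 \left(\left(V^{2} + \frac{2 V}{288 + V} V\right) + V\right) = - 3 \left(\left(V^{2} + \frac{2 V^{2}}{288 + V}\right) + V\right) = - 3 \left(V + V^{2} + \frac{2 V^{2}}{288 + V}\right) = - 3 V - 3 V^{2} - \frac{6 V^{2}}{288 + V}$)
$\sqrt{E{\left(l{\left(0,25 \right)} \right)} + A{\left(-338 + 55 \right)}} = \sqrt{- \frac{3 \left(\left(-3\right) 25 \cdot 0\right) \left(288 + \left(\left(-3\right) 25 \cdot 0\right)^{2} + 291 \left(\left(-3\right) 25 \cdot 0\right)\right)}{288 - 75 \cdot 0} + \left(40 + \left(-338 + 55\right)\right)} = \sqrt{\left(-3\right) 0 \frac{1}{288 + 0} \left(288 + 0^{2} + 291 \cdot 0\right) + \left(40 - 283\right)} = \sqrt{\left(-3\right) 0 \cdot \frac{1}{288} \left(288 + 0 + 0\right) - 243} = \sqrt{\left(-3\right) 0 \cdot \frac{1}{288} \cdot 288 - 243} = \sqrt{0 - 243} = \sqrt{-243} = 9 i \sqrt{3}$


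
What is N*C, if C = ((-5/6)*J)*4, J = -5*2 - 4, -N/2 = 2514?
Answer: -234640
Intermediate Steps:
N = -5028 (N = -2*2514 = -5028)
J = -14 (J = -10 - 4 = -14)
C = 140/3 (C = (-5/6*(-14))*4 = (-5*⅙*(-14))*4 = -⅚*(-14)*4 = (35/3)*4 = 140/3 ≈ 46.667)
N*C = -5028*140/3 = -234640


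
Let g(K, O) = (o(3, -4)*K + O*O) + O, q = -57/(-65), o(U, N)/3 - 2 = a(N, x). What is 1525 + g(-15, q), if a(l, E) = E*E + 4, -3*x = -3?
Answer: 5119204/4225 ≈ 1211.6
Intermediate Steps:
x = 1 (x = -⅓*(-3) = 1)
a(l, E) = 4 + E² (a(l, E) = E² + 4 = 4 + E²)
o(U, N) = 21 (o(U, N) = 6 + 3*(4 + 1²) = 6 + 3*(4 + 1) = 6 + 3*5 = 6 + 15 = 21)
q = 57/65 (q = -57*(-1/65) = 57/65 ≈ 0.87692)
g(K, O) = O + O² + 21*K (g(K, O) = (21*K + O*O) + O = (21*K + O²) + O = (O² + 21*K) + O = O + O² + 21*K)
1525 + g(-15, q) = 1525 + (57/65 + (57/65)² + 21*(-15)) = 1525 + (57/65 + 3249/4225 - 315) = 1525 - 1323921/4225 = 5119204/4225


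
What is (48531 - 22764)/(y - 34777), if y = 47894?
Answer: 25767/13117 ≈ 1.9644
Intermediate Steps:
(48531 - 22764)/(y - 34777) = (48531 - 22764)/(47894 - 34777) = 25767/13117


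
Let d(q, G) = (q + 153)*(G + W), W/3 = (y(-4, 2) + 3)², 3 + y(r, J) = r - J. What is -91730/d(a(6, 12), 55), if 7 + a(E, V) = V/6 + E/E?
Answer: -91730/24287 ≈ -3.7769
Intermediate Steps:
y(r, J) = -3 + r - J (y(r, J) = -3 + (r - J) = -3 + r - J)
a(E, V) = -6 + V/6 (a(E, V) = -7 + (V/6 + E/E) = -7 + (V*(⅙) + 1) = -7 + (V/6 + 1) = -7 + (1 + V/6) = -6 + V/6)
W = 108 (W = 3*((-3 - 4 - 1*2) + 3)² = 3*((-3 - 4 - 2) + 3)² = 3*(-9 + 3)² = 3*(-6)² = 3*36 = 108)
d(q, G) = (108 + G)*(153 + q) (d(q, G) = (q + 153)*(G + 108) = (153 + q)*(108 + G) = (108 + G)*(153 + q))
-91730/d(a(6, 12), 55) = -91730/(16524 + 108*(-6 + (⅙)*12) + 153*55 + 55*(-6 + (⅙)*12)) = -91730/(16524 + 108*(-6 + 2) + 8415 + 55*(-6 + 2)) = -91730/(16524 + 108*(-4) + 8415 + 55*(-4)) = -91730/(16524 - 432 + 8415 - 220) = -91730/24287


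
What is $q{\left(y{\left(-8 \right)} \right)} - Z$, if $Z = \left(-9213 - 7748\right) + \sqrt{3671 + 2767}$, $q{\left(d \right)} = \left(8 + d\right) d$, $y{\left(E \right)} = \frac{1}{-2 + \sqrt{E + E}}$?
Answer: $\frac{1696017}{100} - \sqrt{6438} - \frac{39 i}{25} \approx 16880.0 - 1.56 i$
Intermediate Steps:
$y{\left(E \right)} = \frac{1}{-2 + \sqrt{2} \sqrt{E}}$ ($y{\left(E \right)} = \frac{1}{-2 + \sqrt{2 E}} = \frac{1}{-2 + \sqrt{2} \sqrt{E}}$)
$q{\left(d \right)} = d \left(8 + d\right)$
$Z = -16961 + \sqrt{6438} \approx -16881.0$
$q{\left(y{\left(-8 \right)} \right)} - Z = \frac{8 + \frac{1}{-2 + \sqrt{2} \sqrt{-8}}}{-2 + \sqrt{2} \sqrt{-8}} - \left(-16961 + \sqrt{6438}\right) = \frac{8 + \frac{1}{-2 + \sqrt{2} \cdot 2 i \sqrt{2}}}{-2 + \sqrt{2} \cdot 2 i \sqrt{2}} + \left(16961 - \sqrt{6438}\right) = \frac{8 + \frac{1}{-2 + 4 i}}{-2 + 4 i} + \left(16961 - \sqrt{6438}\right) = \frac{-2 - 4 i}{20} \left(8 + \frac{-2 - 4 i}{20}\right) + \left(16961 - \sqrt{6438}\right) = \frac{\left(-2 - 4 i\right) \left(8 + \frac{-2 - 4 i}{20}\right)}{20} + \left(16961 - \sqrt{6438}\right) = 16961 - \sqrt{6438} + \frac{\left(-2 - 4 i\right) \left(8 + \frac{-2 - 4 i}{20}\right)}{20}$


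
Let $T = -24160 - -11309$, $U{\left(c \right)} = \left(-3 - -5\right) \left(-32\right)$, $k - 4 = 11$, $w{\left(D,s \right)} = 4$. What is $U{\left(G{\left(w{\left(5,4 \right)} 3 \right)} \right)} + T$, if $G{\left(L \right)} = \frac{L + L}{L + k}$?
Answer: $-12915$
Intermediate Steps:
$k = 15$ ($k = 4 + 11 = 15$)
$G{\left(L \right)} = \frac{2 L}{15 + L}$ ($G{\left(L \right)} = \frac{L + L}{L + 15} = \frac{2 L}{15 + L}$)
$U{\left(c \right)} = -64$ ($U{\left(c \right)} = \left(-3 + 5\right) \left(-32\right) = 2 \left(-32\right) = -64$)
$T = -12851$ ($T = -24160 + 11309 = -12851$)
$U{\left(G{\left(w{\left(5,4 \right)} 3 \right)} \right)} + T = -64 - 12851 = -12915$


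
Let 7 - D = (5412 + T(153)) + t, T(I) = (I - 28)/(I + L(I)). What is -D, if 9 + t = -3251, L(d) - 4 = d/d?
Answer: 339035/158 ≈ 2145.8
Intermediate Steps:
L(d) = 5 (L(d) = 4 + d/d = 4 + 1 = 5)
t = -3260 (t = -9 - 3251 = -3260)
T(I) = (-28 + I)/(5 + I) (T(I) = (I - 28)/(I + 5) = (-28 + I)/(5 + I))
D = -339035/158 (D = 7 - ((5412 + (-28 + 153)/(5 + 153)) - 3260) = 7 - ((5412 + 125/158) - 3260) = 7 - (855221/158 - 3260) = 7 - 1*340141/158 = 7 - 340141/158 = -339035/158 ≈ -2145.8)
-D = -1*(-339035/158) = 339035/158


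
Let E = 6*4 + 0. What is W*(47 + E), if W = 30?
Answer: 2130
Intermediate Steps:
E = 24 (E = 24 + 0 = 24)
W*(47 + E) = 30*(47 + 24) = 30*71 = 2130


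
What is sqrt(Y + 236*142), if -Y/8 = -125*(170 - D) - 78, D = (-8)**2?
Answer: 2*sqrt(35034) ≈ 374.35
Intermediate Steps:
D = 64
Y = 106624 (Y = -8*(-125*(170 - 1*64) - 78) = -8*(-125*(170 - 64) - 78) = -8*(-125*106 - 78) = -8*(-13250 - 78) = -8*(-13328) = 106624)
sqrt(Y + 236*142) = sqrt(106624 + 236*142) = sqrt(106624 + 33512) = sqrt(140136) = 2*sqrt(35034)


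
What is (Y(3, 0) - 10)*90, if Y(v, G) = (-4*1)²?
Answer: 540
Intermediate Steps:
Y(v, G) = 16 (Y(v, G) = (-4)² = 16)
(Y(3, 0) - 10)*90 = (16 - 10)*90 = 6*90 = 540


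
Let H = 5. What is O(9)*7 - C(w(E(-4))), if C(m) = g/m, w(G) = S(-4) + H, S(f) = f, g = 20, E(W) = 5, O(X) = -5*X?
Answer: -335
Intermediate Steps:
w(G) = 1 (w(G) = -4 + 5 = 1)
C(m) = 20/m
O(9)*7 - C(w(E(-4))) = -5*9*7 - 20/1 = -45*7 - 20 = -315 - 1*20 = -315 - 20 = -335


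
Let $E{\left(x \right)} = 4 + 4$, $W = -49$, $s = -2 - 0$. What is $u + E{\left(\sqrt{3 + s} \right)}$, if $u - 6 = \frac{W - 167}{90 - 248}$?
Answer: $\frac{1214}{79} \approx 15.367$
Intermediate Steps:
$s = -2$ ($s = -2 + 0 = -2$)
$E{\left(x \right)} = 8$
$u = \frac{582}{79}$ ($u = 6 + \frac{-49 - 167}{90 - 248} = 6 - \frac{216}{-158} = 6 - - \frac{108}{79} = 6 + \frac{108}{79} = \frac{582}{79} \approx 7.3671$)
$u + E{\left(\sqrt{3 + s} \right)} = \frac{582}{79} + 8 = \frac{1214}{79}$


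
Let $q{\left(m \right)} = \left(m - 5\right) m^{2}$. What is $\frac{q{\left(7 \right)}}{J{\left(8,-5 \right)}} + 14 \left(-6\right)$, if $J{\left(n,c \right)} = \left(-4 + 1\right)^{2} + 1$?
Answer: $- \frac{371}{5} \approx -74.2$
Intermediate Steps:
$q{\left(m \right)} = m^{2} \left(-5 + m\right)$ ($q{\left(m \right)} = \left(-5 + m\right) m^{2} = m^{2} \left(-5 + m\right)$)
$J{\left(n,c \right)} = 10$ ($J{\left(n,c \right)} = \left(-3\right)^{2} + 1 = 9 + 1 = 10$)
$\frac{q{\left(7 \right)}}{J{\left(8,-5 \right)}} + 14 \left(-6\right) = \frac{7^{2} \left(-5 + 7\right)}{10} + 14 \left(-6\right) = 49 \cdot 2 \cdot \frac{1}{10} - 84 = 98 \cdot \frac{1}{10} - 84 = \frac{49}{5} - 84 = - \frac{371}{5}$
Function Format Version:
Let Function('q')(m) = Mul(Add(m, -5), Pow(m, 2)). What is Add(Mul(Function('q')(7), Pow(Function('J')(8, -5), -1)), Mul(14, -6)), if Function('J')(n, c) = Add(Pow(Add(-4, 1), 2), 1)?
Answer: Rational(-371, 5) ≈ -74.200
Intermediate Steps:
Function('q')(m) = Mul(Pow(m, 2), Add(-5, m)) (Function('q')(m) = Mul(Add(-5, m), Pow(m, 2)) = Mul(Pow(m, 2), Add(-5, m)))
Function('J')(n, c) = 10 (Function('J')(n, c) = Add(Pow(-3, 2), 1) = Add(9, 1) = 10)
Add(Mul(Function('q')(7), Pow(Function('J')(8, -5), -1)), Mul(14, -6)) = Add(Mul(Mul(Pow(7, 2), Add(-5, 7)), Pow(10, -1)), Mul(14, -6)) = Add(Mul(Mul(49, 2), Rational(1, 10)), -84) = Add(Mul(98, Rational(1, 10)), -84) = Add(Rational(49, 5), -84) = Rational(-371, 5)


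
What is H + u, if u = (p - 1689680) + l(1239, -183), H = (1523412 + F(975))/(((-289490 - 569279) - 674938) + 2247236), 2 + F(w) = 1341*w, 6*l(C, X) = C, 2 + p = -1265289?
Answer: -4216614656071/1427058 ≈ -2.9548e+6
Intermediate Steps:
p = -1265291 (p = -2 - 1265289 = -1265291)
l(C, X) = C/6
F(w) = -2 + 1341*w
H = 2830885/713529 (H = (1523412 + (-2 + 1341*975))/(((-289490 - 569279) - 674938) + 2247236) = (1523412 + (-2 + 1307475))/((-858769 - 674938) + 2247236) = (1523412 + 1307473)/(-1533707 + 2247236) = 2830885/713529 ≈ 3.9674)
u = -5909529/2 (u = (-1265291 - 1689680) + (1/6)*1239 = -2954971 + 413/2 = -5909529/2 ≈ -2.9548e+6)
H + u = 2830885/713529 - 5909529/2 = -4216614656071/1427058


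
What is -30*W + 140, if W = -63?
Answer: 2030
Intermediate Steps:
-30*W + 140 = -30*(-63) + 140 = 1890 + 140 = 2030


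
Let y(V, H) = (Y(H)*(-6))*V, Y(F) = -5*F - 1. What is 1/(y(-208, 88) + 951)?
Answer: -1/549417 ≈ -1.8201e-6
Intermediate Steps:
Y(F) = -1 - 5*F
y(V, H) = V*(6 + 30*H) (y(V, H) = ((-1 - 5*H)*(-6))*V = (6 + 30*H)*V = V*(6 + 30*H))
1/(y(-208, 88) + 951) = 1/(6*(-208)*(1 + 5*88) + 951) = 1/(6*(-208)*(1 + 440) + 951) = 1/(6*(-208)*441 + 951) = 1/(-550368 + 951) = 1/(-549417) = -1/549417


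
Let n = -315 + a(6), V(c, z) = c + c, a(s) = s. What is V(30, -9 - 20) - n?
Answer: 369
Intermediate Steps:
V(c, z) = 2*c
n = -309 (n = -315 + 6 = -309)
V(30, -9 - 20) - n = 2*30 - 1*(-309) = 60 + 309 = 369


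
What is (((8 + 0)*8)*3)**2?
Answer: 36864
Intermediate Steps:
(((8 + 0)*8)*3)**2 = ((8*8)*3)**2 = (64*3)**2 = 192**2 = 36864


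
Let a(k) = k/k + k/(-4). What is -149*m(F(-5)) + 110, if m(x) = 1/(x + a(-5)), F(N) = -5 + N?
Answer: 4006/31 ≈ 129.23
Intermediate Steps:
a(k) = 1 - k/4 (a(k) = 1 + k*(-¼) = 1 - k/4)
m(x) = 1/(9/4 + x) (m(x) = 1/(x + (1 - ¼*(-5))) = 1/(x + (1 + 5/4)) = 1/(x + 9/4) = 1/(9/4 + x))
-149*m(F(-5)) + 110 = -596/(9 + 4*(-5 - 5)) + 110 = -596/(9 + 4*(-10)) + 110 = -596/(9 - 40) + 110 = -596/(-31) + 110 = -596*(-1)/31 + 110 = -149*(-4/31) + 110 = 596/31 + 110 = 4006/31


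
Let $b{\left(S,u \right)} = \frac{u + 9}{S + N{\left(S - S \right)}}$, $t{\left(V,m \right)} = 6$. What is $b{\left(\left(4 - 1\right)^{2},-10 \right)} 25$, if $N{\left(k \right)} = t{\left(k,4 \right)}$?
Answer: $- \frac{5}{3} \approx -1.6667$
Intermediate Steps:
$N{\left(k \right)} = 6$
$b{\left(S,u \right)} = \frac{9 + u}{6 + S}$ ($b{\left(S,u \right)} = \frac{u + 9}{S + 6} = \frac{9 + u}{6 + S}$)
$b{\left(\left(4 - 1\right)^{2},-10 \right)} 25 = \frac{9 - 10}{6 + \left(4 - 1\right)^{2}} \cdot 25 = \frac{1}{6 + 3^{2}} \left(-1\right) 25 = \frac{1}{6 + 9} \left(-1\right) 25 = \frac{1}{15} \left(-1\right) 25 = \left(- \frac{1}{15}\right) 25 = - \frac{5}{3}$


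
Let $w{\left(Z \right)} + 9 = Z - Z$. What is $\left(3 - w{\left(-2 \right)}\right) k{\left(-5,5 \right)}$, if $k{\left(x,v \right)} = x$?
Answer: $-60$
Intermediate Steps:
$w{\left(Z \right)} = -9$ ($w{\left(Z \right)} = -9 + \left(Z - Z\right) = -9 + 0 = -9$)
$\left(3 - w{\left(-2 \right)}\right) k{\left(-5,5 \right)} = \left(3 - -9\right) \left(-5\right) = \left(3 + 9\right) \left(-5\right) = 12 \left(-5\right) = -60$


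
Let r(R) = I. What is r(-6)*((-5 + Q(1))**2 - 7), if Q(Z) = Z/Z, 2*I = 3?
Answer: 27/2 ≈ 13.500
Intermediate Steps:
I = 3/2 (I = (1/2)*3 = 3/2 ≈ 1.5000)
Q(Z) = 1
r(R) = 3/2
r(-6)*((-5 + Q(1))**2 - 7) = 3*((-5 + 1)**2 - 7)/2 = 3*((-4)**2 - 7)/2 = 3*(16 - 7)/2 = (3/2)*9 = 27/2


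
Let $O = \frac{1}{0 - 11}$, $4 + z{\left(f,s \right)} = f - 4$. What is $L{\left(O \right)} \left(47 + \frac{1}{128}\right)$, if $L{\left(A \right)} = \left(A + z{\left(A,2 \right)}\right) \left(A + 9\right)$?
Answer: $- \frac{1206135}{352} \approx -3426.5$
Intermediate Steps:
$z{\left(f,s \right)} = -8 + f$ ($z{\left(f,s \right)} = -4 + \left(f - 4\right) = -4 + \left(-4 + f\right) = -8 + f$)
$O = - \frac{1}{11}$ ($O = \frac{1}{-11} = - \frac{1}{11} \approx -0.090909$)
$L{\left(A \right)} = \left(-8 + 2 A\right) \left(9 + A\right)$ ($L{\left(A \right)} = \left(A + \left(-8 + A\right)\right) \left(A + 9\right) = \left(-8 + 2 A\right) \left(9 + A\right)$)
$L{\left(O \right)} \left(47 + \frac{1}{128}\right) = \left(-72 + 2 \left(- \frac{1}{11}\right)^{2} + 10 \left(- \frac{1}{11}\right)\right) \left(47 + \frac{1}{128}\right) = \left(-72 + 2 \cdot \frac{1}{121} - \frac{10}{11}\right) \left(47 + \frac{1}{128}\right) = \left(-72 + \frac{2}{121} - \frac{10}{11}\right) \frac{6017}{128} = \left(- \frac{8820}{121}\right) \frac{6017}{128} = - \frac{1206135}{352}$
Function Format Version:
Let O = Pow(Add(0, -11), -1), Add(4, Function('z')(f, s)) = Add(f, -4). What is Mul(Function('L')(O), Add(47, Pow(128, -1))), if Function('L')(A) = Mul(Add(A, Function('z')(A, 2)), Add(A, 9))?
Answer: Rational(-1206135, 352) ≈ -3426.5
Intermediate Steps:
Function('z')(f, s) = Add(-8, f) (Function('z')(f, s) = Add(-4, Add(f, -4)) = Add(-4, Add(-4, f)) = Add(-8, f))
O = Rational(-1, 11) (O = Pow(-11, -1) = Rational(-1, 11) ≈ -0.090909)
Function('L')(A) = Mul(Add(-8, Mul(2, A)), Add(9, A)) (Function('L')(A) = Mul(Add(A, Add(-8, A)), Add(A, 9)) = Mul(Add(-8, Mul(2, A)), Add(9, A)))
Mul(Function('L')(O), Add(47, Pow(128, -1))) = Mul(Add(-72, Mul(2, Pow(Rational(-1, 11), 2)), Mul(10, Rational(-1, 11))), Add(47, Pow(128, -1))) = Mul(Add(-72, Mul(2, Rational(1, 121)), Rational(-10, 11)), Add(47, Rational(1, 128))) = Mul(Add(-72, Rational(2, 121), Rational(-10, 11)), Rational(6017, 128)) = Mul(Rational(-8820, 121), Rational(6017, 128)) = Rational(-1206135, 352)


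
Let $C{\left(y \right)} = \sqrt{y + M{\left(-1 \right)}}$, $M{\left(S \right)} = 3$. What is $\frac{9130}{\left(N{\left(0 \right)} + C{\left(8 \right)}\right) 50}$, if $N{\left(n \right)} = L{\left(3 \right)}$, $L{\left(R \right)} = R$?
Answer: $- \frac{2739}{10} + \frac{913 \sqrt{11}}{10} \approx 28.908$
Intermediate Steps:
$C{\left(y \right)} = \sqrt{3 + y}$ ($C{\left(y \right)} = \sqrt{y + 3} = \sqrt{3 + y}$)
$N{\left(n \right)} = 3$
$\frac{9130}{\left(N{\left(0 \right)} + C{\left(8 \right)}\right) 50} = \frac{9130}{\left(3 + \sqrt{3 + 8}\right) 50} = \frac{9130}{\left(3 + \sqrt{11}\right) 50} = \frac{9130}{150 + 50 \sqrt{11}}$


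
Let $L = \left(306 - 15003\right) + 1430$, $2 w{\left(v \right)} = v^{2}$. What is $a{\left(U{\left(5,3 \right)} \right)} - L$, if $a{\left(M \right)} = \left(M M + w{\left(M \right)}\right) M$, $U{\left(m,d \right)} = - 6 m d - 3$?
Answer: $- \frac{2386537}{2} \approx -1.1933 \cdot 10^{6}$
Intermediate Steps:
$w{\left(v \right)} = \frac{v^{2}}{2}$
$U{\left(m,d \right)} = -3 - 6 d m$ ($U{\left(m,d \right)} = - 6 d m - 3 = -3 - 6 d m$)
$L = -13267$ ($L = -14697 + 1430 = -13267$)
$a{\left(M \right)} = \frac{3 M^{3}}{2}$ ($a{\left(M \right)} = \left(M M + \frac{M^{2}}{2}\right) M = \left(M^{2} + \frac{M^{2}}{2}\right) M = \frac{3 M^{2}}{2} M = \frac{3 M^{3}}{2}$)
$a{\left(U{\left(5,3 \right)} \right)} - L = \frac{3 \left(-3 - 18 \cdot 5\right)^{3}}{2} - -13267 = \frac{3 \left(-3 - 90\right)^{3}}{2} + 13267 = \frac{3 \left(-93\right)^{3}}{2} + 13267 = \frac{3}{2} \left(-804357\right) + 13267 = - \frac{2413071}{2} + 13267 = - \frac{2386537}{2}$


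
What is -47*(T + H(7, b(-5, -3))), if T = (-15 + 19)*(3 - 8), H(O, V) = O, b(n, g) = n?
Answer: 611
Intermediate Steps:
T = -20 (T = 4*(-5) = -20)
-47*(T + H(7, b(-5, -3))) = -47*(-20 + 7) = -47*(-13) = 611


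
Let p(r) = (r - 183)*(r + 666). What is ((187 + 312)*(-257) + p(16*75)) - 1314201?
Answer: 455278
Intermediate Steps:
p(r) = (-183 + r)*(666 + r)
((187 + 312)*(-257) + p(16*75)) - 1314201 = ((187 + 312)*(-257) + (-121878 + (16*75)**2 + 483*(16*75))) - 1314201 = (499*(-257) + (-121878 + 1200**2 + 483*1200)) - 1314201 = (-128243 + (-121878 + 1440000 + 579600)) - 1314201 = (-128243 + 1897722) - 1314201 = 1769479 - 1314201 = 455278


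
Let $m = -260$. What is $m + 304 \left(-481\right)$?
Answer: $-146484$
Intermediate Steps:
$m + 304 \left(-481\right) = -260 + 304 \left(-481\right) = -260 - 146224 = -146484$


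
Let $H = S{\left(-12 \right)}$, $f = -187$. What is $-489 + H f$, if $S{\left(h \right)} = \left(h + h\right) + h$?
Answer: $6243$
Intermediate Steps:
$S{\left(h \right)} = 3 h$ ($S{\left(h \right)} = 2 h + h = 3 h$)
$H = -36$ ($H = 3 \left(-12\right) = -36$)
$-489 + H f = -489 - -6732 = -489 + 6732 = 6243$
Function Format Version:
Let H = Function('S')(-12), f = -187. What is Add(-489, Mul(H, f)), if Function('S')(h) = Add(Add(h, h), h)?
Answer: 6243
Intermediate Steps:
Function('S')(h) = Mul(3, h) (Function('S')(h) = Add(Mul(2, h), h) = Mul(3, h))
H = -36 (H = Mul(3, -12) = -36)
Add(-489, Mul(H, f)) = Add(-489, Mul(-36, -187)) = Add(-489, 6732) = 6243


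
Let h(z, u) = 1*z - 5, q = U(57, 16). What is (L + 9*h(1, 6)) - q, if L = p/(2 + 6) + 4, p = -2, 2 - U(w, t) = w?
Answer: 91/4 ≈ 22.750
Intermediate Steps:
U(w, t) = 2 - w
q = -55 (q = 2 - 1*57 = 2 - 57 = -55)
h(z, u) = -5 + z (h(z, u) = z - 5 = -5 + z)
L = 15/4 (L = -2/(2 + 6) + 4 = -2/8 + 4 = (⅛)*(-2) + 4 = -¼ + 4 = 15/4 ≈ 3.7500)
(L + 9*h(1, 6)) - q = (15/4 + 9*(-5 + 1)) - 1*(-55) = (15/4 + 9*(-4)) + 55 = (15/4 - 36) + 55 = -129/4 + 55 = 91/4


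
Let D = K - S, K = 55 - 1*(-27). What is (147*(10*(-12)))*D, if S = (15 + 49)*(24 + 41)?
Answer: 71935920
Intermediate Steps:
K = 82 (K = 55 + 27 = 82)
S = 4160 (S = 64*65 = 4160)
D = -4078 (D = 82 - 1*4160 = 82 - 4160 = -4078)
(147*(10*(-12)))*D = (147*(10*(-12)))*(-4078) = (147*(-120))*(-4078) = -17640*(-4078) = 71935920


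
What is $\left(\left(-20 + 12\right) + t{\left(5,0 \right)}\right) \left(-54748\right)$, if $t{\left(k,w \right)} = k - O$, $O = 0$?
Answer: $164244$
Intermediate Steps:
$t{\left(k,w \right)} = k$ ($t{\left(k,w \right)} = k - 0 = k + 0 = k$)
$\left(\left(-20 + 12\right) + t{\left(5,0 \right)}\right) \left(-54748\right) = \left(\left(-20 + 12\right) + 5\right) \left(-54748\right) = \left(-8 + 5\right) \left(-54748\right) = \left(-3\right) \left(-54748\right) = 164244$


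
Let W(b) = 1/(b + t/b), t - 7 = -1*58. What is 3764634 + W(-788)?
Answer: 2337434897374/620893 ≈ 3.7646e+6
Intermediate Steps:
t = -51 (t = 7 - 1*58 = 7 - 58 = -51)
W(b) = 1/(b - 51/b)
3764634 + W(-788) = 3764634 - 788/(-51 + (-788)²) = 3764634 - 788/(-51 + 620944) = 3764634 - 788/620893 = 2337434897374/620893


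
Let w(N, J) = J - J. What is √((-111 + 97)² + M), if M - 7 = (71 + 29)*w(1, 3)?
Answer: √203 ≈ 14.248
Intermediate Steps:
w(N, J) = 0
M = 7 (M = 7 + (71 + 29)*0 = 7 + 100*0 = 7 + 0 = 7)
√((-111 + 97)² + M) = √((-111 + 97)² + 7) = √((-14)² + 7) = √(196 + 7) = √203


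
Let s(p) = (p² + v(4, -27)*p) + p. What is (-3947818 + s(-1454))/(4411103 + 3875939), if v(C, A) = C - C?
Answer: -917578/4143521 ≈ -0.22145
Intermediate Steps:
v(C, A) = 0
s(p) = p + p² (s(p) = (p² + 0*p) + p = (p² + 0) + p = p² + p = p + p²)
(-3947818 + s(-1454))/(4411103 + 3875939) = (-3947818 - 1454*(1 - 1454))/(4411103 + 3875939) = (-3947818 - 1454*(-1453))/8287042 = (-3947818 + 2112662)*(1/8287042) = -1835156*1/8287042 = -917578/4143521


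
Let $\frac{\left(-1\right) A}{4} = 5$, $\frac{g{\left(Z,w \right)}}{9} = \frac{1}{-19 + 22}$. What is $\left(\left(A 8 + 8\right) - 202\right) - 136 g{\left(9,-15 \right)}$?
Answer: $-762$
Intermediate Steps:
$g{\left(Z,w \right)} = 3$ ($g{\left(Z,w \right)} = \frac{9}{-19 + 22} = \frac{9}{3} = 9 \cdot \frac{1}{3} = 3$)
$A = -20$ ($A = \left(-4\right) 5 = -20$)
$\left(\left(A 8 + 8\right) - 202\right) - 136 g{\left(9,-15 \right)} = \left(\left(\left(-20\right) 8 + 8\right) - 202\right) - 408 = \left(\left(-160 + 8\right) - 202\right) - 408 = \left(-152 - 202\right) - 408 = -354 - 408 = -762$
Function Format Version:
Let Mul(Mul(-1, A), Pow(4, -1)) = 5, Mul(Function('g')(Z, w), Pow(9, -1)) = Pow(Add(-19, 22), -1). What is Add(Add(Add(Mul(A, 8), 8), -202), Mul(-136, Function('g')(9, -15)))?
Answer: -762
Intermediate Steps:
Function('g')(Z, w) = 3 (Function('g')(Z, w) = Mul(9, Pow(Add(-19, 22), -1)) = Mul(9, Pow(3, -1)) = Mul(9, Rational(1, 3)) = 3)
A = -20 (A = Mul(-4, 5) = -20)
Add(Add(Add(Mul(A, 8), 8), -202), Mul(-136, Function('g')(9, -15))) = Add(Add(Add(Mul(-20, 8), 8), -202), Mul(-136, 3)) = Add(Add(Add(-160, 8), -202), -408) = Add(Add(-152, -202), -408) = Add(-354, -408) = -762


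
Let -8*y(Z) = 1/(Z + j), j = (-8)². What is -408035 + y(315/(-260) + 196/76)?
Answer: -52704249057/129166 ≈ -4.0804e+5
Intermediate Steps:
j = 64
y(Z) = -1/(8*(64 + Z)) (y(Z) = -1/(8*(Z + 64)) = -1/(8*(64 + Z)))
-408035 + y(315/(-260) + 196/76) = -408035 - 1/(512 + 8*(315/(-260) + 196/76)) = -408035 - 1/(512 + 8*(315*(-1/260) + 196*(1/76))) = -408035 - 1/(512 + 8*(-63/52 + 49/19)) = -408035 - 1/(512 + 8*(1351/988)) = -408035 - 1/(512 + 2702/247) = -408035 - 1/129166/247 = -408035 - 1*247/129166 = -408035 - 247/129166 = -52704249057/129166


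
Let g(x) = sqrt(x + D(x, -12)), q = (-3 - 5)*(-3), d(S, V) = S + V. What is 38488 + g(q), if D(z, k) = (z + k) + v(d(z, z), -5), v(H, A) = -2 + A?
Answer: 38488 + sqrt(29) ≈ 38493.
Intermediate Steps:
q = 24 (q = -8*(-3) = 24)
D(z, k) = -7 + k + z (D(z, k) = (z + k) + (-2 - 5) = (k + z) - 7 = -7 + k + z)
g(x) = sqrt(-19 + 2*x) (g(x) = sqrt(x + (-7 - 12 + x)) = sqrt(x + (-19 + x)) = sqrt(-19 + 2*x))
38488 + g(q) = 38488 + sqrt(-19 + 2*24) = 38488 + sqrt(-19 + 48) = 38488 + sqrt(29)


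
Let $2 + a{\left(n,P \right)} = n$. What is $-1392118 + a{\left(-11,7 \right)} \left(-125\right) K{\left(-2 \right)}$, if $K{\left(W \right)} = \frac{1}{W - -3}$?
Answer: $-1390493$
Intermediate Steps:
$a{\left(n,P \right)} = -2 + n$
$K{\left(W \right)} = \frac{1}{3 + W}$ ($K{\left(W \right)} = \frac{1}{W + 3} = \frac{1}{3 + W}$)
$-1392118 + a{\left(-11,7 \right)} \left(-125\right) K{\left(-2 \right)} = -1392118 + \frac{\left(-2 - 11\right) \left(-125\right)}{3 - 2} = -1392118 + \frac{\left(-13\right) \left(-125\right)}{1} = -1392118 + 1625 \cdot 1 = -1392118 + 1625 = -1390493$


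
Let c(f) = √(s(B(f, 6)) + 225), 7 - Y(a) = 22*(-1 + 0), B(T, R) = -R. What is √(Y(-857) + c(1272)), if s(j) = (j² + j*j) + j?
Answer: √(29 + √291) ≈ 6.7867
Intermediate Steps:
s(j) = j + 2*j² (s(j) = (j² + j²) + j = 2*j² + j = j + 2*j²)
Y(a) = 29 (Y(a) = 7 - 22*(-1 + 0) = 7 - 22*(-1) = 7 - 1*(-22) = 7 + 22 = 29)
c(f) = √291 (c(f) = √((-1*6)*(1 + 2*(-1*6)) + 225) = √(-6*(1 + 2*(-6)) + 225) = √(-6*(1 - 12) + 225) = √(-6*(-11) + 225) = √(66 + 225) = √291)
√(Y(-857) + c(1272)) = √(29 + √291)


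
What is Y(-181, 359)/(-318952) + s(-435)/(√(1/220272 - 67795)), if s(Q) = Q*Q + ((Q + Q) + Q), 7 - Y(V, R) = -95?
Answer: -51/159476 - 751680*I*√205587295070313/14933340239 ≈ -0.0003198 - 721.73*I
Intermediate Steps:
Y(V, R) = 102 (Y(V, R) = 7 - 1*(-95) = 7 + 95 = 102)
s(Q) = Q² + 3*Q (s(Q) = Q² + (2*Q + Q) = Q² + 3*Q)
Y(-181, 359)/(-318952) + s(-435)/(√(1/220272 - 67795)) = 102/(-318952) + (-435*(3 - 435))/(√(1/220272 - 67795)) = 102*(-1/318952) + (-435*(-432))/(√(1/220272 - 67795)) = -51/159476 + 187920/(√(-14933340239/220272)) = -51/159476 + 187920/((I*√205587295070313/55068)) = -51/159476 + 187920*(-4*I*√205587295070313/14933340239) = -51/159476 - 751680*I*√205587295070313/14933340239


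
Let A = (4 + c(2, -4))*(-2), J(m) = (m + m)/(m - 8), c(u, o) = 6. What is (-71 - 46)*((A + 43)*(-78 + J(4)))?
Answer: 215280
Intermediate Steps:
J(m) = 2*m/(-8 + m) (J(m) = (2*m)/(-8 + m) = 2*m/(-8 + m))
A = -20 (A = (4 + 6)*(-2) = 10*(-2) = -20)
(-71 - 46)*((A + 43)*(-78 + J(4))) = (-71 - 46)*((-20 + 43)*(-78 + 2*4/(-8 + 4))) = -2691*(-78 + 2*4/(-4)) = -2691*(-78 + 2*4*(-1/4)) = -2691*(-78 - 2) = -2691*(-80) = -117*(-1840) = 215280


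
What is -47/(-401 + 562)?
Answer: -47/161 ≈ -0.29193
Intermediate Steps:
-47/(-401 + 562) = -47/161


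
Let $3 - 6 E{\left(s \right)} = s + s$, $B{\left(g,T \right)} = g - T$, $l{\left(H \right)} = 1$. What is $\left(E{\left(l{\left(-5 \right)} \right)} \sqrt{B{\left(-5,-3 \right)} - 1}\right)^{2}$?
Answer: $- \frac{1}{12} \approx -0.083333$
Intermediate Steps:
$E{\left(s \right)} = \frac{1}{2} - \frac{s}{3}$ ($E{\left(s \right)} = \frac{1}{2} - \frac{s + s}{6} = \frac{1}{2} - \frac{2 s}{6} = \frac{1}{2} - \frac{s}{3}$)
$\left(E{\left(l{\left(-5 \right)} \right)} \sqrt{B{\left(-5,-3 \right)} - 1}\right)^{2} = \left(\left(\frac{1}{2} - \frac{1}{3}\right) \sqrt{\left(-5 - -3\right) - 1}\right)^{2} = \left(\left(\frac{1}{2} - \frac{1}{3}\right) \sqrt{\left(-5 + 3\right) - 1}\right)^{2} = \left(\frac{\sqrt{-2 - 1}}{6}\right)^{2} = \left(\frac{\sqrt{-3}}{6}\right)^{2} = \left(\frac{i \sqrt{3}}{6}\right)^{2} = - \frac{1}{12}$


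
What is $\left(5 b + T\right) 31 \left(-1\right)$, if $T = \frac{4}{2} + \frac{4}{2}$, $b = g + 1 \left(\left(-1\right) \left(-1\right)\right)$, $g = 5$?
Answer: $-1054$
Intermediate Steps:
$b = 6$ ($b = 5 + 1 \left(\left(-1\right) \left(-1\right)\right) = 5 + 1 \cdot 1 = 5 + 1 = 6$)
$T = 4$ ($T = 4 \cdot \frac{1}{2} + 4 \cdot \frac{1}{2} = 2 + 2 = 4$)
$\left(5 b + T\right) 31 \left(-1\right) = \left(5 \cdot 6 + 4\right) 31 \left(-1\right) = \left(30 + 4\right) 31 \left(-1\right) = 34 \cdot 31 \left(-1\right) = 1054 \left(-1\right) = -1054$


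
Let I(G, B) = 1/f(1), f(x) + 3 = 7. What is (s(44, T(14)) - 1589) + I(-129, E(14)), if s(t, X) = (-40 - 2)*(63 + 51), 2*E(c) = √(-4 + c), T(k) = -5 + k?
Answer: -25507/4 ≈ -6376.8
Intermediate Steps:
f(x) = 4 (f(x) = -3 + 7 = 4)
E(c) = √(-4 + c)/2
I(G, B) = ¼ (I(G, B) = 1/4 = ¼)
s(t, X) = -4788 (s(t, X) = -42*114 = -4788)
(s(44, T(14)) - 1589) + I(-129, E(14)) = (-4788 - 1589) + ¼ = -6377 + ¼ = -25507/4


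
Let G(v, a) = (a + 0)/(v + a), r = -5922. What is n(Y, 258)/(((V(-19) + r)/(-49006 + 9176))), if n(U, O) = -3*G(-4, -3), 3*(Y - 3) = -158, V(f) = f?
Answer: -51210/5941 ≈ -8.6198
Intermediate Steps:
G(v, a) = a/(a + v)
Y = -149/3 (Y = 3 + (1/3)*(-158) = 3 - 158/3 = -149/3 ≈ -49.667)
n(U, O) = -9/7 (n(U, O) = -(-9)/(-3 - 4) = -(-9)/(-7) = -(-9)*(-1)/7 = -3*3/7 = -9/7)
n(Y, 258)/(((V(-19) + r)/(-49006 + 9176))) = -9*(-49006 + 9176)/(-19 - 5922)/7 = -9/(7*((-5941/(-39830)))) = -9/(7*((-5941*(-1/39830)))) = -9/(7*5941/39830) = -9/7*39830/5941 = -51210/5941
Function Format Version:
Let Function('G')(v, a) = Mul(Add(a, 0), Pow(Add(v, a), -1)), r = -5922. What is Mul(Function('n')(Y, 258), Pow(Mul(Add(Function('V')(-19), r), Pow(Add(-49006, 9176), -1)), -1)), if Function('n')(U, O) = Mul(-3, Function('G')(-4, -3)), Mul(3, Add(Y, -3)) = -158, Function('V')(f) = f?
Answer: Rational(-51210, 5941) ≈ -8.6198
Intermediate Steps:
Function('G')(v, a) = Mul(a, Pow(Add(a, v), -1))
Y = Rational(-149, 3) (Y = Add(3, Mul(Rational(1, 3), -158)) = Add(3, Rational(-158, 3)) = Rational(-149, 3) ≈ -49.667)
Function('n')(U, O) = Rational(-9, 7) (Function('n')(U, O) = Mul(-3, Mul(-3, Pow(Add(-3, -4), -1))) = Mul(-3, Mul(-3, Pow(-7, -1))) = Mul(-3, Mul(-3, Rational(-1, 7))) = Mul(-3, Rational(3, 7)) = Rational(-9, 7))
Mul(Function('n')(Y, 258), Pow(Mul(Add(Function('V')(-19), r), Pow(Add(-49006, 9176), -1)), -1)) = Mul(Rational(-9, 7), Pow(Mul(Add(-19, -5922), Pow(Add(-49006, 9176), -1)), -1)) = Mul(Rational(-9, 7), Pow(Mul(-5941, Pow(-39830, -1)), -1)) = Mul(Rational(-9, 7), Pow(Mul(-5941, Rational(-1, 39830)), -1)) = Mul(Rational(-9, 7), Pow(Rational(5941, 39830), -1)) = Mul(Rational(-9, 7), Rational(39830, 5941)) = Rational(-51210, 5941)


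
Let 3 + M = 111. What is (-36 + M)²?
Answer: 5184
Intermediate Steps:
M = 108 (M = -3 + 111 = 108)
(-36 + M)² = (-36 + 108)² = 72² = 5184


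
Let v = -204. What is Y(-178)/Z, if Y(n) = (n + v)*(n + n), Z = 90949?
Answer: 135992/90949 ≈ 1.4953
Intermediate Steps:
Y(n) = 2*n*(-204 + n) (Y(n) = (n - 204)*(n + n) = (-204 + n)*(2*n) = 2*n*(-204 + n))
Y(-178)/Z = (2*(-178)*(-204 - 178))/90949 = (2*(-178)*(-382))*(1/90949) = 135992*(1/90949) = 135992/90949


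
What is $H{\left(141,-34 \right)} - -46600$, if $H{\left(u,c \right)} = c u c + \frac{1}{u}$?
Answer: $\frac{29553037}{141} \approx 2.096 \cdot 10^{5}$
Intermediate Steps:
$H{\left(u,c \right)} = \frac{1}{u} + u c^{2}$ ($H{\left(u,c \right)} = u c^{2} + \frac{1}{u} = \frac{1}{u} + u c^{2}$)
$H{\left(141,-34 \right)} - -46600 = \left(\frac{1}{141} + 141 \left(-34\right)^{2}\right) - -46600 = \left(\frac{1}{141} + 141 \cdot 1156\right) + 46600 = \left(\frac{1}{141} + 162996\right) + 46600 = \frac{22982437}{141} + 46600 = \frac{29553037}{141}$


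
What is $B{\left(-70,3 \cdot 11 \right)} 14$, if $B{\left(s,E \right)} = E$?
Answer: $462$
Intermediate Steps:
$B{\left(-70,3 \cdot 11 \right)} 14 = 3 \cdot 11 \cdot 14 = 33 \cdot 14 = 462$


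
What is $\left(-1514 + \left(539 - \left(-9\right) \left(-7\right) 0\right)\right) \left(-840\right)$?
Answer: $819000$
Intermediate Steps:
$\left(-1514 + \left(539 - \left(-9\right) \left(-7\right) 0\right)\right) \left(-840\right) = \left(-1514 + \left(539 - 63 \cdot 0\right)\right) \left(-840\right) = \left(-1514 + \left(539 - 0\right)\right) \left(-840\right) = \left(-1514 + \left(539 + 0\right)\right) \left(-840\right) = \left(-1514 + 539\right) \left(-840\right) = \left(-975\right) \left(-840\right) = 819000$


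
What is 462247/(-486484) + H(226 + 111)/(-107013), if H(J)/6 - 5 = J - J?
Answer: -16493677577/17353370764 ≈ -0.95046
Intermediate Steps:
H(J) = 30 (H(J) = 30 + 6*(J - J) = 30 + 6*0 = 30 + 0 = 30)
462247/(-486484) + H(226 + 111)/(-107013) = 462247/(-486484) + 30/(-107013) = 462247*(-1/486484) + 30*(-1/107013) = -462247/486484 - 10/35671 = -16493677577/17353370764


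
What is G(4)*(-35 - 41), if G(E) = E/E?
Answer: -76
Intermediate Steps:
G(E) = 1
G(4)*(-35 - 41) = 1*(-35 - 41) = 1*(-76) = -76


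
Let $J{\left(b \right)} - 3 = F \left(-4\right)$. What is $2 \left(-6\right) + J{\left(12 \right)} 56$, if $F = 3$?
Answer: $-516$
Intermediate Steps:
$J{\left(b \right)} = -9$ ($J{\left(b \right)} = 3 + 3 \left(-4\right) = 3 - 12 = -9$)
$2 \left(-6\right) + J{\left(12 \right)} 56 = 2 \left(-6\right) - 504 = -12 - 504 = -516$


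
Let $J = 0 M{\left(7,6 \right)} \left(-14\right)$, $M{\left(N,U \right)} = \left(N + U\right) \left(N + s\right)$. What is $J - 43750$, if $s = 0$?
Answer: $-43750$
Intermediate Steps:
$M{\left(N,U \right)} = N \left(N + U\right)$ ($M{\left(N,U \right)} = \left(N + U\right) \left(N + 0\right) = \left(N + U\right) N = N \left(N + U\right)$)
$J = 0$ ($J = 0 \cdot 7 \left(7 + 6\right) \left(-14\right) = 0 \cdot 7 \cdot 13 \left(-14\right) = 0 \cdot 91 \left(-14\right) = 0 \left(-14\right) = 0$)
$J - 43750 = 0 - 43750 = -43750$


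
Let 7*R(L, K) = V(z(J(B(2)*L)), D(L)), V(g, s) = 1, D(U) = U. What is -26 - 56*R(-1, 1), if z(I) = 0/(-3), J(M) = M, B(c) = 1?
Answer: -34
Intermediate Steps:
z(I) = 0 (z(I) = 0*(-⅓) = 0)
R(L, K) = ⅐ (R(L, K) = (⅐)*1 = ⅐)
-26 - 56*R(-1, 1) = -26 - 56*⅐ = -26 - 8 = -34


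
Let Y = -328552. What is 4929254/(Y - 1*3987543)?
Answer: -4929254/4316095 ≈ -1.1421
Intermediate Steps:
4929254/(Y - 1*3987543) = 4929254/(-328552 - 1*3987543) = 4929254/(-328552 - 3987543) = 4929254/(-4316095) = 4929254*(-1/4316095) = -4929254/4316095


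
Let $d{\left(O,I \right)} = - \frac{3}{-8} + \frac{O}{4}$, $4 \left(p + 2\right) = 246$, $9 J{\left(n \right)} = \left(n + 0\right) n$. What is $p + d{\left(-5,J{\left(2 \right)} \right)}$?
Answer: $\frac{469}{8} \approx 58.625$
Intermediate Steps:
$J{\left(n \right)} = \frac{n^{2}}{9}$ ($J{\left(n \right)} = \frac{\left(n + 0\right) n}{9} = \frac{n n}{9} = \frac{n^{2}}{9}$)
$p = \frac{119}{2}$ ($p = -2 + \frac{1}{4} \cdot 246 = -2 + \frac{123}{2} = \frac{119}{2} \approx 59.5$)
$d{\left(O,I \right)} = \frac{3}{8} + \frac{O}{4}$ ($d{\left(O,I \right)} = \left(-3\right) \left(- \frac{1}{8}\right) + O \frac{1}{4} = \frac{3}{8} + \frac{O}{4}$)
$p + d{\left(-5,J{\left(2 \right)} \right)} = \frac{119}{2} + \left(\frac{3}{8} + \frac{1}{4} \left(-5\right)\right) = \frac{119}{2} + \left(\frac{3}{8} - \frac{5}{4}\right) = \frac{119}{2} - \frac{7}{8} = \frac{469}{8}$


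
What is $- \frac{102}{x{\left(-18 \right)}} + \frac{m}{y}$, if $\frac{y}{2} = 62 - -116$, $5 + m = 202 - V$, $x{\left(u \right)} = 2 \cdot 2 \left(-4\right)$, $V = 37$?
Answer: $\frac{4859}{712} \approx 6.8244$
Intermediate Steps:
$x{\left(u \right)} = -16$ ($x{\left(u \right)} = 4 \left(-4\right) = -16$)
$m = 160$ ($m = -5 + \left(202 - 37\right) = -5 + 165 = 160$)
$y = 356$ ($y = 2 \left(62 - -116\right) = 2 \left(62 + 116\right) = 2 \cdot 178 = 356$)
$- \frac{102}{x{\left(-18 \right)}} + \frac{m}{y} = - \frac{102}{-16} + \frac{160}{356} = \left(-102\right) \left(- \frac{1}{16}\right) + 160 \cdot \frac{1}{356} = \frac{51}{8} + \frac{40}{89} = \frac{4859}{712}$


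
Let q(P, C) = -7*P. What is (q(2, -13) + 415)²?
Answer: 160801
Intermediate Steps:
(q(2, -13) + 415)² = (-7*2 + 415)² = (-14 + 415)² = 401² = 160801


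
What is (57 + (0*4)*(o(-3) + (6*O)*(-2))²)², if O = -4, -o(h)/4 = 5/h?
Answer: 3249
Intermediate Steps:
o(h) = -20/h
(57 + (0*4)*(o(-3) + (6*O)*(-2))²)² = (57 + (0*4)*(-20/(-3) + (6*(-4))*(-2))²)² = (57 + 0*(-20*(-⅓) - 24*(-2))²)² = (57 + 0*(20/3 + 48)²)² = (57 + 0*(164/3)²)² = (57 + 0*(26896/9))² = (57 + 0)² = 57² = 3249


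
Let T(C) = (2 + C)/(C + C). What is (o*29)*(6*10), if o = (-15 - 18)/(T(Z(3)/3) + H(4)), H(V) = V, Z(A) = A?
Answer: -10440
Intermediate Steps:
T(C) = (2 + C)/(2*C) (T(C) = (2 + C)/((2*C)) = (2 + C)*(1/(2*C)) = (2 + C)/(2*C))
o = -6 (o = (-15 - 18)/((2 + 3/3)/(2*((3/3))) + 4) = -33/((2 + 3*(⅓))/(2*((3*(⅓)))) + 4) = -33/((½)*(2 + 1)/1 + 4) = -33/((½)*1*3 + 4) = -33/(3/2 + 4) = -33/11/2 = -33*2/11 = -6)
(o*29)*(6*10) = (-6*29)*(6*10) = -174*60 = -10440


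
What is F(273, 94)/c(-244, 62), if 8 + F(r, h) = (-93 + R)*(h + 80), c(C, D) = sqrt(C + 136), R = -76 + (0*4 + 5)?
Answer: 14272*I*sqrt(3)/9 ≈ 2746.6*I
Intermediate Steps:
R = -71 (R = -76 + (0 + 5) = -76 + 5 = -71)
c(C, D) = sqrt(136 + C)
F(r, h) = -13128 - 164*h (F(r, h) = -8 + (-93 - 71)*(h + 80) = -8 - 164*(80 + h) = -8 + (-13120 - 164*h) = -13128 - 164*h)
F(273, 94)/c(-244, 62) = (-13128 - 164*94)/(sqrt(136 - 244)) = (-13128 - 15416)/(sqrt(-108)) = -28544*(-I*sqrt(3)/18) = -(-14272)*I*sqrt(3)/9 = 14272*I*sqrt(3)/9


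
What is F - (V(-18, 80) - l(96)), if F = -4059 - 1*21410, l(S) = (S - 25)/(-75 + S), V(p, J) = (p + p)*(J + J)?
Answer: -413818/21 ≈ -19706.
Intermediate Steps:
V(p, J) = 4*J*p (V(p, J) = (2*p)*(2*J) = 4*J*p)
l(S) = (-25 + S)/(-75 + S)
F = -25469 (F = -4059 - 21410 = -25469)
F - (V(-18, 80) - l(96)) = -25469 - (4*80*(-18) - (-25 + 96)/(-75 + 96)) = -25469 - (-5760 - 71/21) = -25469 - 1*(-121031/21) = -25469 + 121031/21 = -413818/21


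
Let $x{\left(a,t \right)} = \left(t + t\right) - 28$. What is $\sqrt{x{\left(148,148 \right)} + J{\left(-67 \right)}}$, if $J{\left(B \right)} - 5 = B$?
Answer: $\sqrt{206} \approx 14.353$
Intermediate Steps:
$x{\left(a,t \right)} = -28 + 2 t$ ($x{\left(a,t \right)} = 2 t - 28 = -28 + 2 t$)
$J{\left(B \right)} = 5 + B$
$\sqrt{x{\left(148,148 \right)} + J{\left(-67 \right)}} = \sqrt{\left(-28 + 2 \cdot 148\right) + \left(5 - 67\right)} = \sqrt{\left(-28 + 296\right) - 62} = \sqrt{268 - 62} = \sqrt{206}$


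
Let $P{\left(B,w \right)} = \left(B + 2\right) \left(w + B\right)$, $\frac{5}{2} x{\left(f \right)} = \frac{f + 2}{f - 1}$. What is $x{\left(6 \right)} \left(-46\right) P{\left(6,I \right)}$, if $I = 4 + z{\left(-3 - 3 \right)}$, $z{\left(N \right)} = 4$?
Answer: $- \frac{82432}{25} \approx -3297.3$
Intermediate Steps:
$x{\left(f \right)} = \frac{2 \left(2 + f\right)}{5 \left(-1 + f\right)}$ ($x{\left(f \right)} = \frac{2 \frac{f + 2}{f - 1}}{5} = \frac{2 \frac{2 + f}{-1 + f}}{5} = \frac{2 \left(2 + f\right)}{5 \left(-1 + f\right)}$)
$I = 8$ ($I = 4 + 4 = 8$)
$P{\left(B,w \right)} = \left(2 + B\right) \left(B + w\right)$
$x{\left(6 \right)} \left(-46\right) P{\left(6,I \right)} = \frac{2 \left(2 + 6\right)}{5 \left(-1 + 6\right)} \left(-46\right) \left(6^{2} + 2 \cdot 6 + 2 \cdot 8 + 6 \cdot 8\right) = \frac{2}{5} \cdot \frac{1}{5} \cdot 8 \left(-46\right) \left(36 + 12 + 16 + 48\right) = \frac{2}{5} \cdot \frac{1}{5} \cdot 8 \left(-46\right) 112 = \frac{16}{25} \left(-46\right) 112 = \left(- \frac{736}{25}\right) 112 = - \frac{82432}{25}$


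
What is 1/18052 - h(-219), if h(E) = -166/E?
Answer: -2996413/3953388 ≈ -0.75794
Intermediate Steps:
1/18052 - h(-219) = 1/18052 - (-166)/(-219) = 1/18052 - (-166)*(-1)/219 = 1/18052 - 1*166/219 = 1/18052 - 166/219 = -2996413/3953388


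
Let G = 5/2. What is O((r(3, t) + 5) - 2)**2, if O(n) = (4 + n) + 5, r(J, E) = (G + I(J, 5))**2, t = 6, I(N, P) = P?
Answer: 74529/16 ≈ 4658.1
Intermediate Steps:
G = 5/2 (G = 5*(1/2) = 5/2 ≈ 2.5000)
r(J, E) = 225/4 (r(J, E) = (5/2 + 5)**2 = (15/2)**2 = 225/4)
O(n) = 9 + n
O((r(3, t) + 5) - 2)**2 = (9 + ((225/4 + 5) - 2))**2 = (9 + (245/4 - 2))**2 = (9 + 237/4)**2 = (273/4)**2 = 74529/16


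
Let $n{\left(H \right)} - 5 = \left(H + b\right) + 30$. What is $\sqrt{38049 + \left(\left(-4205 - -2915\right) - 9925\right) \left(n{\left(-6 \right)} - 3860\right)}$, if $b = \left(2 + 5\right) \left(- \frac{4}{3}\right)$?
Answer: $\frac{\sqrt{387966486}}{3} \approx 6565.6$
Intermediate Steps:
$b = - \frac{28}{3}$ ($b = 7 \left(\left(-4\right) \frac{1}{3}\right) = 7 \left(- \frac{4}{3}\right) = - \frac{28}{3} \approx -9.3333$)
$n{\left(H \right)} = \frac{77}{3} + H$ ($n{\left(H \right)} = 5 + \left(\left(H - \frac{28}{3}\right) + 30\right) = 5 + \left(\left(- \frac{28}{3} + H\right) + 30\right) = 5 + \left(\frac{62}{3} + H\right) = \frac{77}{3} + H$)
$\sqrt{38049 + \left(\left(-4205 - -2915\right) - 9925\right) \left(n{\left(-6 \right)} - 3860\right)} = \sqrt{38049 + \left(\left(-4205 - -2915\right) - 9925\right) \left(\left(\frac{77}{3} - 6\right) - 3860\right)} = \sqrt{38049 + \left(\left(-4205 + 2915\right) - 9925\right) \left(\frac{59}{3} - 3860\right)} = \sqrt{38049 + \left(-1290 - 9925\right) \left(- \frac{11521}{3}\right)} = \sqrt{38049 - - \frac{129208015}{3}} = \sqrt{38049 + \frac{129208015}{3}} = \sqrt{\frac{129322162}{3}} = \frac{\sqrt{387966486}}{3}$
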